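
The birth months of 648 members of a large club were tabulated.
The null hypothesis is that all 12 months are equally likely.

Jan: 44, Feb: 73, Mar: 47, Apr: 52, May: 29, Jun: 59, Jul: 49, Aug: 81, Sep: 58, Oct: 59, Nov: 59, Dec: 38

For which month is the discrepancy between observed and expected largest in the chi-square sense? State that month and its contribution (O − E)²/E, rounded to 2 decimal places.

Aug, 13.50

Expected count for each of the 12 categories: 648/12 = 54.
χ² = (44−54)²/54 + (73−54)²/54 + (47−54)²/54 + (52−54)²/54 + (29−54)²/54 + (59−54)²/54 + (49−54)²/54 + (81−54)²/54 + (58−54)²/54 + (59−54)²/54 + (59−54)²/54 + (38−54)²/54
   = 1.852 + 6.685 + 0.907 + 0.074 + 11.574 + 0.463 + 0.463 + 13.500 + 0.296 + 0.463 + 0.463 + 4.741
The largest term is for Aug: 13.50.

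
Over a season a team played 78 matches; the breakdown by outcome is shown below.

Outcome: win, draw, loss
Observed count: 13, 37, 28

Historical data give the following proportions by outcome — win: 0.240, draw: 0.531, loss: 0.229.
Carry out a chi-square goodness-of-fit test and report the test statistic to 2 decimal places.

Expected counts E_i = n·p_i: 78×0.240 = 18.72, 78×0.531 = 41.418, 78×0.229 = 17.862.
win: (13 − 18.72)²/18.72 = 32.7184/18.72 = 1.748
draw: (37 − 41.418)²/41.418 = 19.518724/41.418 = 0.471
loss: (28 − 17.862)²/17.862 = 102.779044/17.862 = 5.754
Sum = 7.97

7.97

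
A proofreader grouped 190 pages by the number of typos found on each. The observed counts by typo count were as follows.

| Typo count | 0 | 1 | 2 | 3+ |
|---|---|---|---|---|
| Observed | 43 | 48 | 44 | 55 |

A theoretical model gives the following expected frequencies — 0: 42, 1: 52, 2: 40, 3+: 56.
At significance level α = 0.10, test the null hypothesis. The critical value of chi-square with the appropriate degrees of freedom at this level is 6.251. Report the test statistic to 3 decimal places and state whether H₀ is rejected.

0.749; do not reject

χ² = (43−42)²/42 + (48−52)²/52 + (44−40)²/40 + (55−56)²/56
   = 0.0238 + 0.3077 + 0.4000 + 0.0179
Sum = 0.749
df = 3. Since 0.749 < 6.251, we do not reject H₀.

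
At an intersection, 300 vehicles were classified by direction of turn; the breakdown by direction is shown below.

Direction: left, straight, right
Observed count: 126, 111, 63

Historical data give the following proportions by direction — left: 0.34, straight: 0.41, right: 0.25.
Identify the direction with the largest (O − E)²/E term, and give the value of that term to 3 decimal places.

Expected counts E_i = n·p_i: 300×0.34 = 102, 300×0.41 = 123, 300×0.25 = 75.
left: (126 − 102)²/102 = 576/102 = 5.6471
straight: (111 − 123)²/123 = 144/123 = 1.1707
right: (63 − 75)²/75 = 144/75 = 1.9200
The largest term is for left: 5.647.

left, 5.647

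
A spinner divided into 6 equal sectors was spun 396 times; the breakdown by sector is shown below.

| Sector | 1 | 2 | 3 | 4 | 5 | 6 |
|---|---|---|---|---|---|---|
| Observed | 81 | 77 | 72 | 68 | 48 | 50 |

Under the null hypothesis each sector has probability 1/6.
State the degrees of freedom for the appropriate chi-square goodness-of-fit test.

5

There are k = 6 categories and no parameters were estimated from the data, so df = 6 − 1 = 5.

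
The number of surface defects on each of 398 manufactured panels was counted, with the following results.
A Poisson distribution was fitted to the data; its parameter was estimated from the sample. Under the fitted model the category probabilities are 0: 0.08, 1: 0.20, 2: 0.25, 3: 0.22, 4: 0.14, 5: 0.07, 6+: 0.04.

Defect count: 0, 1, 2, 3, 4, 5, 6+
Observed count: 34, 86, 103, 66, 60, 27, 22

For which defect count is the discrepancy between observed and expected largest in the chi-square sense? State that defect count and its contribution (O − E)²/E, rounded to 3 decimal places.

3, 5.309

Expected counts E_i = n·p_i: 398×0.08 = 31.84, 398×0.20 = 79.6, 398×0.25 = 99.5, 398×0.22 = 87.56, 398×0.14 = 55.72, 398×0.07 = 27.86, 398×0.04 = 15.92.
0: (34 − 31.84)²/31.84 = 4.6656/31.84 = 0.1465
1: (86 − 79.6)²/79.6 = 40.96/79.6 = 0.5146
2: (103 − 99.5)²/99.5 = 12.25/99.5 = 0.1231
3: (66 − 87.56)²/87.56 = 464.8336/87.56 = 5.3087
4: (60 − 55.72)²/55.72 = 18.3184/55.72 = 0.3288
5: (27 − 27.86)²/27.86 = 0.7396/27.86 = 0.0265
6+: (22 − 15.92)²/15.92 = 36.9664/15.92 = 2.3220
The largest term is for 3: 5.309.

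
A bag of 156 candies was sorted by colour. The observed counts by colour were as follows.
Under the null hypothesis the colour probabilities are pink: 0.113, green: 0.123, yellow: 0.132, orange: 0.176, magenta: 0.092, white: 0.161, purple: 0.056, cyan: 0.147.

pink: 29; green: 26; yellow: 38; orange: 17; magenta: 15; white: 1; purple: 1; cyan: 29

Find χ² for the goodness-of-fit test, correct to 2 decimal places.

Expected counts E_i = n·p_i: 156×0.113 = 17.628, 156×0.123 = 19.188, 156×0.132 = 20.592, 156×0.176 = 27.456, 156×0.092 = 14.352, 156×0.161 = 25.116, 156×0.056 = 8.736, 156×0.147 = 22.932.
χ² = (29−17.628)²/17.628 + (26−19.188)²/19.188 + (38−20.592)²/20.592 + (17−27.456)²/27.456 + (15−14.352)²/14.352 + (1−25.116)²/25.116 + (1−8.736)²/8.736 + (29−22.932)²/22.932
   = 7.336 + 2.418 + 14.716 + 3.982 + 0.029 + 23.156 + 6.850 + 1.606
Sum = 60.09

60.09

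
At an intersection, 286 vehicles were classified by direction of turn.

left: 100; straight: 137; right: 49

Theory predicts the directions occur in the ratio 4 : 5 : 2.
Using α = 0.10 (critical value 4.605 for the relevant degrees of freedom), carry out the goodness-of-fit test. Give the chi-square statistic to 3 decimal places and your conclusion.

Ratio total = 11. Expected counts: 286×4/11 = 104, 286×5/11 = 130, 286×2/11 = 52.
cat           O        E   (O−E)²/E
left        100      104     0.1538
straight    137      130     0.3769
right        49       52     0.1731
Sum = 0.704
df = 2. Since 0.704 < 4.605, we do not reject H₀.

0.704; do not reject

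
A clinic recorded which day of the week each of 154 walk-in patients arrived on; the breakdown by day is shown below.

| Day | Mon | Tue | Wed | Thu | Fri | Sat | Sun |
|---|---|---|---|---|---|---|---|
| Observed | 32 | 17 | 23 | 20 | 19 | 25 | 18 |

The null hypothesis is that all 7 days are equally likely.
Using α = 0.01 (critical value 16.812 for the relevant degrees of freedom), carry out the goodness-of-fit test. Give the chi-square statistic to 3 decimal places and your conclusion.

Under H₀ each category has probability 1/7, so each expected count is 154/7 = 22.
cat         O        E   (O−E)²/E
Mon        32       22     4.5455
Tue        17       22     1.1364
Wed        23       22     0.0455
Thu        20       22     0.1818
Fri        19       22     0.4091
Sat        25       22     0.4091
Sun        18       22     0.7273
Sum = 7.455
df = 6. Since 7.455 < 16.812, we do not reject H₀.

7.455; do not reject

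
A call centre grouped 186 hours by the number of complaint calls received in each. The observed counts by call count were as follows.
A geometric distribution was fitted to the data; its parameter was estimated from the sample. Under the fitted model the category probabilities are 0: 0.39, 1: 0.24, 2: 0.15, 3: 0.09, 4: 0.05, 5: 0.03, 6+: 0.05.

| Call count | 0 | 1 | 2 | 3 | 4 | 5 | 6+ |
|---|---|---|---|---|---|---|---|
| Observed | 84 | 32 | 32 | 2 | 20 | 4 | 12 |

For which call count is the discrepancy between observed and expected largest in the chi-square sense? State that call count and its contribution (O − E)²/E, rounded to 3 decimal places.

Expected counts E_i = n·p_i: 186×0.39 = 72.54, 186×0.24 = 44.64, 186×0.15 = 27.9, 186×0.09 = 16.74, 186×0.05 = 9.3, 186×0.03 = 5.58, 186×0.05 = 9.3.
0: (84 − 72.54)²/72.54 = 131.3316/72.54 = 1.8105
1: (32 − 44.64)²/44.64 = 159.7696/44.64 = 3.5791
2: (32 − 27.9)²/27.9 = 16.81/27.9 = 0.6025
3: (2 − 16.74)²/16.74 = 217.2676/16.74 = 12.9789
4: (20 − 9.3)²/9.3 = 114.49/9.3 = 12.3108
5: (4 − 5.58)²/5.58 = 2.4964/5.58 = 0.4474
6+: (12 − 9.3)²/9.3 = 7.29/9.3 = 0.7839
The largest term is for 3: 12.979.

3, 12.979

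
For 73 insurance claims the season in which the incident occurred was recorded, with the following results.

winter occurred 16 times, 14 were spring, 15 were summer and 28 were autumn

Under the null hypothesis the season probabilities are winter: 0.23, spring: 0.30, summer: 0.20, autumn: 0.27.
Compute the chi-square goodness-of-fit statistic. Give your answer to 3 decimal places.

Expected counts E_i = n·p_i: 73×0.23 = 16.79, 73×0.30 = 21.9, 73×0.20 = 14.6, 73×0.27 = 19.71.
winter: (16 − 16.79)²/16.79 = 0.6241/16.79 = 0.0372
spring: (14 − 21.9)²/21.9 = 62.41/21.9 = 2.8498
summer: (15 − 14.6)²/14.6 = 0.16/14.6 = 0.0110
autumn: (28 − 19.71)²/19.71 = 68.7241/19.71 = 3.4868
Sum = 6.385

6.385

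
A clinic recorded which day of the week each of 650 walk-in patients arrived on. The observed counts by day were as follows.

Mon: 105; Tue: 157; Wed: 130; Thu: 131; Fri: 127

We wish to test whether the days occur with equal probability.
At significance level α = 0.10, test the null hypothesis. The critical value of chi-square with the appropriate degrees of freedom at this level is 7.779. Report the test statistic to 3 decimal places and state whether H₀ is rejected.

10.492; reject

Expected count for each of the 5 categories: 650/5 = 130.
cat         O        E   (O−E)²/E
Mon       105      130     4.8077
Tue       157      130     5.6077
Wed       130      130     0.0000
Thu       131      130     0.0077
Fri       127      130     0.0692
Sum = 10.492
df = 4. Since 10.492 > 7.779, we reject H₀.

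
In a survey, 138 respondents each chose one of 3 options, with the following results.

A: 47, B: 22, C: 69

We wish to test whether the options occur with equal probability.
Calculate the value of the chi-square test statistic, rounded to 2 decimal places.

24.04

Under H₀ each category has probability 1/3, so each expected count is 138/3 = 46.
A: (47 − 46)²/46 = 1/46 = 0.022
B: (22 − 46)²/46 = 576/46 = 12.522
C: (69 − 46)²/46 = 529/46 = 11.500
Sum = 24.04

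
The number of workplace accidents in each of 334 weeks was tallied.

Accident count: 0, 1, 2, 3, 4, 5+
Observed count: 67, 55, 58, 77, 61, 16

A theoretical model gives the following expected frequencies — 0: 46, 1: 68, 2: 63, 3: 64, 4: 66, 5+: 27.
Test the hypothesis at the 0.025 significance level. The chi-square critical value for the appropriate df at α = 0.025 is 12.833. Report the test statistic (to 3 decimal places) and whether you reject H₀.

cat         O        E   (O−E)²/E
0          67       46     9.5870
1          55       68     2.4853
2          58       63     0.3968
3          77       64     2.6406
4          61       66     0.3788
5+         16       27     4.4815
Sum = 19.970
df = 5. Since 19.970 > 12.833, we reject H₀.

19.970; reject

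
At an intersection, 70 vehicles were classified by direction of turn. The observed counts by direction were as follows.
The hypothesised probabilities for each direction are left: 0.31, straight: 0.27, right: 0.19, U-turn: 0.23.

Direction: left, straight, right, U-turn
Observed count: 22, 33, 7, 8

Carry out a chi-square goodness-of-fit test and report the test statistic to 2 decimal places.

17.58

Expected counts E_i = n·p_i: 70×0.31 = 21.7, 70×0.27 = 18.9, 70×0.19 = 13.3, 70×0.23 = 16.1.
cat           O        E   (O−E)²/E
left         22     21.7      0.004
straight     33     18.9     10.519
right         7     13.3      2.984
U-turn        8     16.1      4.075
Sum = 17.58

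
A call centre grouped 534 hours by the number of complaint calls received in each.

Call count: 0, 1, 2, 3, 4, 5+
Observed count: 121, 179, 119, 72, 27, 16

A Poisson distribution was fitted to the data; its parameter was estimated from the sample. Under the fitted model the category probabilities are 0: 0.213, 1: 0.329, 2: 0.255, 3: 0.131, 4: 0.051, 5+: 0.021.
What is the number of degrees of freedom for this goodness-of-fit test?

4

There are k = 6 categories and 1 parameter estimated from the data, so df = 6 − 1 − 1 = 4.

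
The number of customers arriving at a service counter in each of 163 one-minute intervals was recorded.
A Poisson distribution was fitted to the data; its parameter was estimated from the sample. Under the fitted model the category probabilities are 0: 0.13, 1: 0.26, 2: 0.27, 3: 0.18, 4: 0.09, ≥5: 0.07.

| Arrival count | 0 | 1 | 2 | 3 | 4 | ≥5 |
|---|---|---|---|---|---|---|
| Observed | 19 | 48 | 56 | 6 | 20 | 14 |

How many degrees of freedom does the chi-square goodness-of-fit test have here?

There are k = 6 categories and 1 parameter estimated from the data, so df = 6 − 1 − 1 = 4.

4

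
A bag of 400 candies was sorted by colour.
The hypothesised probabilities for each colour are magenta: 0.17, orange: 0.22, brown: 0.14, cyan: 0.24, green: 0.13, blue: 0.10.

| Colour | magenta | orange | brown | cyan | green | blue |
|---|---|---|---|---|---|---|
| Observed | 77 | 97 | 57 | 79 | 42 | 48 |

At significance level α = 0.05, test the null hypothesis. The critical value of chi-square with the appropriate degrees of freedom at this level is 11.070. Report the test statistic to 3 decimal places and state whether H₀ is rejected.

Expected counts E_i = n·p_i: 400×0.17 = 68, 400×0.22 = 88, 400×0.14 = 56, 400×0.24 = 96, 400×0.13 = 52, 400×0.10 = 40.
χ² = (77−68)²/68 + (97−88)²/88 + (57−56)²/56 + (79−96)²/96 + (42−52)²/52 + (48−40)²/40
   = 1.1912 + 0.9205 + 0.0179 + 3.0104 + 1.9231 + 1.6000
Sum = 8.663
df = 5. Since 8.663 < 11.070, we do not reject H₀.

8.663; do not reject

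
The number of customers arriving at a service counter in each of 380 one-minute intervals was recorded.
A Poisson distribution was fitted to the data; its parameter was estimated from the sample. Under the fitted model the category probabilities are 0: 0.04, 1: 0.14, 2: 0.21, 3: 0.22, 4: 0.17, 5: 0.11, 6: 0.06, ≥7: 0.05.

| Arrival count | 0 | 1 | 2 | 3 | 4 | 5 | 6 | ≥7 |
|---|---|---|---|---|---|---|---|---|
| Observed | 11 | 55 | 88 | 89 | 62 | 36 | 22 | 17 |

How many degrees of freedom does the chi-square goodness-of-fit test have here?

6

There are k = 8 categories and 1 parameter estimated from the data, so df = 8 − 1 − 1 = 6.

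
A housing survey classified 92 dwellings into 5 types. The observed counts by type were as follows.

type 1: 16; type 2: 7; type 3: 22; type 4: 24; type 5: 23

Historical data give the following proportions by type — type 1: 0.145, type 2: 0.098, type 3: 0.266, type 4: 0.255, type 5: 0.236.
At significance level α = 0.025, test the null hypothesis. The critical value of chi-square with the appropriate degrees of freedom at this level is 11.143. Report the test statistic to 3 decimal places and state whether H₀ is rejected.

1.320; do not reject

Expected counts E_i = n·p_i: 92×0.145 = 13.34, 92×0.098 = 9.016, 92×0.266 = 24.472, 92×0.255 = 23.46, 92×0.236 = 21.712.
type 1: (16 − 13.34)²/13.34 = 7.0756/13.34 = 0.5304
type 2: (7 − 9.016)²/9.016 = 4.064256/9.016 = 0.4508
type 3: (22 − 24.472)²/24.472 = 6.110784/24.472 = 0.2497
type 4: (24 − 23.46)²/23.46 = 0.2916/23.46 = 0.0124
type 5: (23 − 21.712)²/21.712 = 1.658944/21.712 = 0.0764
Sum = 1.320
df = 4. Since 1.320 < 11.143, we do not reject H₀.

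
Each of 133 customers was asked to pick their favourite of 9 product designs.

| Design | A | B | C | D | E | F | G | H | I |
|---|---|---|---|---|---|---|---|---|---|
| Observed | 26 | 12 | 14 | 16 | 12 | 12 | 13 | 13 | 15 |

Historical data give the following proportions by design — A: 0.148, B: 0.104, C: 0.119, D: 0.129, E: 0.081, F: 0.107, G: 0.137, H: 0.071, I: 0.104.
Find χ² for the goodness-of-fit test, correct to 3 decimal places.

5.982

Expected counts E_i = n·p_i: 133×0.148 = 19.684, 133×0.104 = 13.832, 133×0.119 = 15.827, 133×0.129 = 17.157, 133×0.081 = 10.773, 133×0.107 = 14.231, 133×0.137 = 18.221, 133×0.071 = 9.443, 133×0.104 = 13.832.
cat         O        E   (O−E)²/E
A          26   19.684     2.0266
B          12   13.832     0.2426
C          14   15.827     0.2109
D          16   17.157     0.0780
E          12   10.773     0.1398
F          12   14.231     0.3498
G          13   18.221     1.4960
H          13    9.443     1.3399
I          15   13.832     0.0986
Sum = 5.982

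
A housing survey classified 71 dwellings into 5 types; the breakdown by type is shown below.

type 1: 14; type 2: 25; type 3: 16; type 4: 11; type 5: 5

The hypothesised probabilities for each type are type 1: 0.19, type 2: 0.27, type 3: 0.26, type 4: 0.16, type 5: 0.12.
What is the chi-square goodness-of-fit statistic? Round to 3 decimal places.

3.586

Expected counts E_i = n·p_i: 71×0.19 = 13.49, 71×0.27 = 19.17, 71×0.26 = 18.46, 71×0.16 = 11.36, 71×0.12 = 8.52.
χ² = (14−13.49)²/13.49 + (25−19.17)²/19.17 + (16−18.46)²/18.46 + (11−11.36)²/11.36 + (5−8.52)²/8.52
   = 0.0193 + 1.7730 + 0.3278 + 0.0114 + 1.4543
Sum = 3.586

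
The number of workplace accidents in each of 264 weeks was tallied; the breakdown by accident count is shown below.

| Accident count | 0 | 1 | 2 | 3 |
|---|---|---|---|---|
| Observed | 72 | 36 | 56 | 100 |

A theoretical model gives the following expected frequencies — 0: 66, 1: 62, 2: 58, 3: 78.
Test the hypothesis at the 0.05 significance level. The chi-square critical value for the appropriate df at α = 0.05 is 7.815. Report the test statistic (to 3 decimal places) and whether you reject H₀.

χ² = (72−66)²/66 + (36−62)²/62 + (56−58)²/58 + (100−78)²/78
   = 0.5455 + 10.9032 + 0.0690 + 6.2051
Sum = 17.723
df = 3. Since 17.723 > 7.815, we reject H₀.

17.723; reject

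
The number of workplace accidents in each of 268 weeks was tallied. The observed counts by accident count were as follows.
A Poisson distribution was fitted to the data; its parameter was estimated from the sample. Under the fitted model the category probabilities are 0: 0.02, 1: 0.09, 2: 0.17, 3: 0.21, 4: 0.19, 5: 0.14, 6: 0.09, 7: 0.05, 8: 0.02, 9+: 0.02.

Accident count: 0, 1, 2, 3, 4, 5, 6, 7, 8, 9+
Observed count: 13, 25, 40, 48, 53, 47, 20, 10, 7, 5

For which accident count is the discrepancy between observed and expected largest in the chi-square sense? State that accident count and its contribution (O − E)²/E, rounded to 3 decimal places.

Expected counts E_i = n·p_i: 268×0.02 = 5.36, 268×0.09 = 24.12, 268×0.17 = 45.56, 268×0.21 = 56.28, 268×0.19 = 50.92, 268×0.14 = 37.52, 268×0.09 = 24.12, 268×0.05 = 13.4, 268×0.02 = 5.36, 268×0.02 = 5.36.
0: (13 − 5.36)²/5.36 = 58.3696/5.36 = 10.8899
1: (25 − 24.12)²/24.12 = 0.7744/24.12 = 0.0321
2: (40 − 45.56)²/45.56 = 30.9136/45.56 = 0.6785
3: (48 − 56.28)²/56.28 = 68.5584/56.28 = 1.2182
4: (53 − 50.92)²/50.92 = 4.3264/50.92 = 0.0850
5: (47 − 37.52)²/37.52 = 89.8704/37.52 = 2.3953
6: (20 − 24.12)²/24.12 = 16.9744/24.12 = 0.7037
7: (10 − 13.4)²/13.4 = 11.56/13.4 = 0.8627
8: (7 − 5.36)²/5.36 = 2.6896/5.36 = 0.5018
9+: (5 − 5.36)²/5.36 = 0.1296/5.36 = 0.0242
The largest term is for 0: 10.890.

0, 10.890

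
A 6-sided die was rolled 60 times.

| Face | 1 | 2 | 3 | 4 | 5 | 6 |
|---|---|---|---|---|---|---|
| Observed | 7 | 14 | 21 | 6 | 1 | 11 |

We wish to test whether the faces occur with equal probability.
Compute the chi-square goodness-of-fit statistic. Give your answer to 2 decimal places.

Under H₀ each category has probability 1/6, so each expected count is 60/6 = 10.
cat         O        E   (O−E)²/E
1           7       10      0.900
2          14       10      1.600
3          21       10     12.100
4           6       10      1.600
5           1       10      8.100
6          11       10      0.100
Sum = 24.40

24.40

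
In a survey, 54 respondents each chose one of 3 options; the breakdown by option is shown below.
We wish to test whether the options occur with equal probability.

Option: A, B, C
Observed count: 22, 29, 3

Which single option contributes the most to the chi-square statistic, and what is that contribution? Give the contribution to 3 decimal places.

C, 12.500

Expected count for each of the 3 categories: 54/3 = 18.
A: (22 − 18)²/18 = 16/18 = 0.8889
B: (29 − 18)²/18 = 121/18 = 6.7222
C: (3 − 18)²/18 = 225/18 = 12.5000
The largest term is for C: 12.500.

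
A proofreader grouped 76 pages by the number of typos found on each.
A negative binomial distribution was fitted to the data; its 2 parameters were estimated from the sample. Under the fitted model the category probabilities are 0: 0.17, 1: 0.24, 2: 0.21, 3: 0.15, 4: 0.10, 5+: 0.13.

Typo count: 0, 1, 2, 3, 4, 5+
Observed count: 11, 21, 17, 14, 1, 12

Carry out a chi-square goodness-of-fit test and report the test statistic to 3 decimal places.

7.550

Expected counts E_i = n·p_i: 76×0.17 = 12.92, 76×0.24 = 18.24, 76×0.21 = 15.96, 76×0.15 = 11.4, 76×0.10 = 7.6, 76×0.13 = 9.88.
cat         O        E   (O−E)²/E
0          11    12.92     0.2853
1          21    18.24     0.4176
2          17    15.96     0.0678
3          14     11.4     0.5930
4           1      7.6     5.7316
5+         12     9.88     0.4549
Sum = 7.550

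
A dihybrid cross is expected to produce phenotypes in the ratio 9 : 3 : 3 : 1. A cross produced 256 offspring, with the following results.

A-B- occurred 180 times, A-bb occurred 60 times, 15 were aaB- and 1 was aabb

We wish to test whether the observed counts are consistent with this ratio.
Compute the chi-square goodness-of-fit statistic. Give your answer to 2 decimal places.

Ratio total = 16. Expected counts: 256×9/16 = 144, 256×3/16 = 48, 256×3/16 = 48, 256×1/16 = 16.
χ² = (180−144)²/144 + (60−48)²/48 + (15−48)²/48 + (1−16)²/16
   = 9.000 + 3.000 + 22.688 + 14.063
Sum = 48.75

48.75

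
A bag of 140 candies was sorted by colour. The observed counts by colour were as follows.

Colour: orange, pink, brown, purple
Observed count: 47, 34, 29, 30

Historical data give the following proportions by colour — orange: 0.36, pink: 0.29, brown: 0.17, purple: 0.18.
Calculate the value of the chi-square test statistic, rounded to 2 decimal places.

3.35

Expected counts E_i = n·p_i: 140×0.36 = 50.4, 140×0.29 = 40.6, 140×0.17 = 23.8, 140×0.18 = 25.2.
orange: (47 − 50.4)²/50.4 = 11.56/50.4 = 0.229
pink: (34 − 40.6)²/40.6 = 43.56/40.6 = 1.073
brown: (29 − 23.8)²/23.8 = 27.04/23.8 = 1.136
purple: (30 − 25.2)²/25.2 = 23.04/25.2 = 0.914
Sum = 3.35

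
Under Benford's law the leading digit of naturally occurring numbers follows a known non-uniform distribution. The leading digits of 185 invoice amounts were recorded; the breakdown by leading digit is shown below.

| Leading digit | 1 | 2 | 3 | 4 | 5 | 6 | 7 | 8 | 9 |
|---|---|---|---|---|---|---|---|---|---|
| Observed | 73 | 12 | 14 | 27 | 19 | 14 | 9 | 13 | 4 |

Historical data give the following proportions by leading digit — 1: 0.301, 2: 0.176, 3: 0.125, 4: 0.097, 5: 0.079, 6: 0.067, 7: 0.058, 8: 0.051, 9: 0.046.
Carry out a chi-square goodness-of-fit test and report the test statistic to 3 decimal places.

Expected counts E_i = n·p_i: 185×0.301 = 55.685, 185×0.176 = 32.56, 185×0.125 = 23.125, 185×0.097 = 17.945, 185×0.079 = 14.615, 185×0.067 = 12.395, 185×0.058 = 10.73, 185×0.051 = 9.435, 185×0.046 = 8.51.
1: (73 − 55.685)²/55.685 = 299.809225/55.685 = 5.3840
2: (12 − 32.56)²/32.56 = 422.7136/32.56 = 12.9826
3: (14 − 23.125)²/23.125 = 83.265625/23.125 = 3.6007
4: (27 − 17.945)²/17.945 = 81.993025/17.945 = 4.5691
5: (19 − 14.615)²/14.615 = 19.228225/14.615 = 1.3157
6: (14 − 12.395)²/12.395 = 2.576025/12.395 = 0.2078
7: (9 − 10.73)²/10.73 = 2.9929/10.73 = 0.2789
8: (13 − 9.435)²/9.435 = 12.709225/9.435 = 1.3470
9: (4 − 8.51)²/8.51 = 20.3401/8.51 = 2.3901
Sum = 32.076

32.076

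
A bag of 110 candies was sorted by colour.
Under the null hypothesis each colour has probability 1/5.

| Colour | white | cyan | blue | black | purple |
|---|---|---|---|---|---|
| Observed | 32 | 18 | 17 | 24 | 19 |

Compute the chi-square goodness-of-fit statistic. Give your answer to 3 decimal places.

7.000

Expected count for each of the 5 categories: 110/5 = 22.
white: (32 − 22)²/22 = 100/22 = 4.5455
cyan: (18 − 22)²/22 = 16/22 = 0.7273
blue: (17 − 22)²/22 = 25/22 = 1.1364
black: (24 − 22)²/22 = 4/22 = 0.1818
purple: (19 − 22)²/22 = 9/22 = 0.4091
Sum = 7.000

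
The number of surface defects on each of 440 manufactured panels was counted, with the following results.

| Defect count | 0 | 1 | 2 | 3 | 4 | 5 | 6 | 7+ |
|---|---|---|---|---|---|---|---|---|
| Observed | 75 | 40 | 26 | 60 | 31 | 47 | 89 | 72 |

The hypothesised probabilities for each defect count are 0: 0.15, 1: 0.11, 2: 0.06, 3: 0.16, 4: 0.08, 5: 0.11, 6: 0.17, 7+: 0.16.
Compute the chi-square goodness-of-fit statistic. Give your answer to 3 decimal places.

Expected counts E_i = n·p_i: 440×0.15 = 66, 440×0.11 = 48.4, 440×0.06 = 26.4, 440×0.16 = 70.4, 440×0.08 = 35.2, 440×0.11 = 48.4, 440×0.17 = 74.8, 440×0.16 = 70.4.
χ² = (75−66)²/66 + (40−48.4)²/48.4 + (26−26.4)²/26.4 + (60−70.4)²/70.4 + (31−35.2)²/35.2 + (47−48.4)²/48.4 + (89−74.8)²/74.8 + (72−70.4)²/70.4
   = 1.2273 + 1.4579 + 0.0061 + 1.5364 + 0.5011 + 0.0405 + 2.6957 + 0.0364
Sum = 7.501

7.501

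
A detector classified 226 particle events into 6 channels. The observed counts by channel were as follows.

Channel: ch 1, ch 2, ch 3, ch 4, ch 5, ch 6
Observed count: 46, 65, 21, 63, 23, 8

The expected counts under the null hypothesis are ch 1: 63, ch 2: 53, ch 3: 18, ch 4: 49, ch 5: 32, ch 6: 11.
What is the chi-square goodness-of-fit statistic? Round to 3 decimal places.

15.154

ch 1: (46 − 63)²/63 = 289/63 = 4.5873
ch 2: (65 − 53)²/53 = 144/53 = 2.7170
ch 3: (21 − 18)²/18 = 9/18 = 0.5000
ch 4: (63 − 49)²/49 = 196/49 = 4.0000
ch 5: (23 − 32)²/32 = 81/32 = 2.5313
ch 6: (8 − 11)²/11 = 9/11 = 0.8182
Sum = 15.154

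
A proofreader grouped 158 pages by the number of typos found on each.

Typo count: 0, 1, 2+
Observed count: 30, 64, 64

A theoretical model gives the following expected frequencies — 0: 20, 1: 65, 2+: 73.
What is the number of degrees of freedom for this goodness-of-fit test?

There are k = 3 categories and no parameters were estimated from the data, so df = 3 − 1 = 2.

2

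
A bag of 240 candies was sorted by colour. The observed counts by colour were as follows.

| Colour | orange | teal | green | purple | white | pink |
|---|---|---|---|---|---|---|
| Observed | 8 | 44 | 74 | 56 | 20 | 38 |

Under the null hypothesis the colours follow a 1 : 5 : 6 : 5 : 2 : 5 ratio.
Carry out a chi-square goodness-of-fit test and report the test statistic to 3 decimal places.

Ratio total = 24. Expected counts: 240×1/24 = 10, 240×5/24 = 50, 240×6/24 = 60, 240×5/24 = 50, 240×2/24 = 20, 240×5/24 = 50.
cat         O        E   (O−E)²/E
orange      8       10     0.4000
teal       44       50     0.7200
green      74       60     3.2667
purple     56       50     0.7200
white      20       20     0.0000
pink       38       50     2.8800
Sum = 7.987

7.987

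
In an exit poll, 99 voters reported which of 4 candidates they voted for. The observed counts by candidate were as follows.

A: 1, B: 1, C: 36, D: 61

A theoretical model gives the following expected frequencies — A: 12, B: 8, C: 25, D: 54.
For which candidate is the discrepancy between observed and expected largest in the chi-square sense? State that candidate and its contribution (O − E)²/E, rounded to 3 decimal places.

χ² = (1−12)²/12 + (1−8)²/8 + (36−25)²/25 + (61−54)²/54
   = 10.0833 + 6.1250 + 4.8400 + 0.9074
The largest term is for A: 10.083.

A, 10.083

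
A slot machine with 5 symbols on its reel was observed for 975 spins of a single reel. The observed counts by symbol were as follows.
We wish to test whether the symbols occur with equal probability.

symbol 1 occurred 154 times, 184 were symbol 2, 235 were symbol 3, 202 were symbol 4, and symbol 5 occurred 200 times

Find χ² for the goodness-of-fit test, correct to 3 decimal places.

Under H₀ each category has probability 1/5, so each expected count is 975/5 = 195.
χ² = (154−195)²/195 + (184−195)²/195 + (235−195)²/195 + (202−195)²/195 + (200−195)²/195
   = 8.6205 + 0.6205 + 8.2051 + 0.2513 + 0.1282
Sum = 17.826

17.826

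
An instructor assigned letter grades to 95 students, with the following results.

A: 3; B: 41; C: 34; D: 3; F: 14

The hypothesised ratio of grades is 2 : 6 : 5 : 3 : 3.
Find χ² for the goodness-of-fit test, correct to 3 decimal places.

Ratio total = 19. Expected counts: 95×2/19 = 10, 95×6/19 = 30, 95×5/19 = 25, 95×3/19 = 15, 95×3/19 = 15.
χ² = (3−10)²/10 + (41−30)²/30 + (34−25)²/25 + (3−15)²/15 + (14−15)²/15
   = 4.9000 + 4.0333 + 3.2400 + 9.6000 + 0.0667
Sum = 21.840

21.840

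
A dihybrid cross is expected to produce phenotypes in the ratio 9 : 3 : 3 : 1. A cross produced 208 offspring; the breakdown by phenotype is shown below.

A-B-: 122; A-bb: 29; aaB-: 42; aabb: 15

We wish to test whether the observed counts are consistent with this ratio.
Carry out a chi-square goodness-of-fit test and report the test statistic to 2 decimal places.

3.32

Ratio total = 16. Expected counts: 208×9/16 = 117, 208×3/16 = 39, 208×3/16 = 39, 208×1/16 = 13.
A-B-: (122 − 117)²/117 = 25/117 = 0.214
A-bb: (29 − 39)²/39 = 100/39 = 2.564
aaB-: (42 − 39)²/39 = 9/39 = 0.231
aabb: (15 − 13)²/13 = 4/13 = 0.308
Sum = 3.32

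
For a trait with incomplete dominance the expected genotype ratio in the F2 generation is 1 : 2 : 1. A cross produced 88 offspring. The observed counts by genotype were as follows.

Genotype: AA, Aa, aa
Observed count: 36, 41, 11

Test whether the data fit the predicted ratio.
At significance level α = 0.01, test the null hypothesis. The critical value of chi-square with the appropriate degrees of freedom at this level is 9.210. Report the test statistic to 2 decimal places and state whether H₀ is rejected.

Ratio total = 4. Expected counts: 88×1/4 = 22, 88×2/4 = 44, 88×1/4 = 22.
χ² = (36−22)²/22 + (41−44)²/44 + (11−22)²/22
   = 8.909 + 0.205 + 5.500
Sum = 14.61
df = 2. Since 14.61 > 9.210, we reject H₀.

14.61; reject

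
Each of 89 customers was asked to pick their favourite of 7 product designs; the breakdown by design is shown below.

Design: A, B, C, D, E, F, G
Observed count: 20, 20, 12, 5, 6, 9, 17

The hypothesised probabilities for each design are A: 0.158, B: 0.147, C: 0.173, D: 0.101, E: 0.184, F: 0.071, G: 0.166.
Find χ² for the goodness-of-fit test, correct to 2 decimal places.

Expected counts E_i = n·p_i: 89×0.158 = 14.062, 89×0.147 = 13.083, 89×0.173 = 15.397, 89×0.101 = 8.989, 89×0.184 = 16.376, 89×0.071 = 6.319, 89×0.166 = 14.774.
χ² = (20−14.062)²/14.062 + (20−13.083)²/13.083 + (12−15.397)²/15.397 + (5−8.989)²/8.989 + (6−16.376)²/16.376 + (9−6.319)²/6.319 + (17−14.774)²/14.774
   = 2.507 + 3.657 + 0.749 + 1.770 + 6.574 + 1.137 + 0.335
Sum = 16.73

16.73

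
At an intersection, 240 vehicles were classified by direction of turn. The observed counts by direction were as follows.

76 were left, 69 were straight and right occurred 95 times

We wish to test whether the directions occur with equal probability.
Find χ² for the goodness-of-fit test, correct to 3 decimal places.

4.525

Under H₀ each category has probability 1/3, so each expected count is 240/3 = 80.
left: (76 − 80)²/80 = 16/80 = 0.2000
straight: (69 − 80)²/80 = 121/80 = 1.5125
right: (95 − 80)²/80 = 225/80 = 2.8125
Sum = 4.525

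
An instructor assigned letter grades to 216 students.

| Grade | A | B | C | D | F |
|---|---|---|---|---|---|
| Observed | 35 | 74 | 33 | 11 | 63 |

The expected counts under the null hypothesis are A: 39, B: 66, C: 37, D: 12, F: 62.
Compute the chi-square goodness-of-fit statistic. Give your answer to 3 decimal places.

χ² = (35−39)²/39 + (74−66)²/66 + (33−37)²/37 + (11−12)²/12 + (63−62)²/62
   = 0.4103 + 0.9697 + 0.4324 + 0.0833 + 0.0161
Sum = 1.912

1.912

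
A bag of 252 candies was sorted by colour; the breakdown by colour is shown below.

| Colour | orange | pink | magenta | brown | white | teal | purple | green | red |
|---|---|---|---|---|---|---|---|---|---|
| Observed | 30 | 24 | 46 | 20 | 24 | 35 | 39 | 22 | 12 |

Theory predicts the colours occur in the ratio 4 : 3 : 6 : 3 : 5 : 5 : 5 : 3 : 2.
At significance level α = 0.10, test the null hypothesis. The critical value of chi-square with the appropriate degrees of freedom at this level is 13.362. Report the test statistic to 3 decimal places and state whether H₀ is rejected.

5.248; do not reject

Ratio total = 36. Expected counts: 252×4/36 = 28, 252×3/36 = 21, 252×6/36 = 42, 252×3/36 = 21, 252×5/36 = 35, 252×5/36 = 35, 252×5/36 = 35, 252×3/36 = 21, 252×2/36 = 14.
orange: (30 − 28)²/28 = 4/28 = 0.1429
pink: (24 − 21)²/21 = 9/21 = 0.4286
magenta: (46 − 42)²/42 = 16/42 = 0.3810
brown: (20 − 21)²/21 = 1/21 = 0.0476
white: (24 − 35)²/35 = 121/35 = 3.4571
teal: (35 − 35)²/35 = 0/35 = 0.0000
purple: (39 − 35)²/35 = 16/35 = 0.4571
green: (22 − 21)²/21 = 1/21 = 0.0476
red: (12 − 14)²/14 = 4/14 = 0.2857
Sum = 5.248
df = 8. Since 5.248 < 13.362, we do not reject H₀.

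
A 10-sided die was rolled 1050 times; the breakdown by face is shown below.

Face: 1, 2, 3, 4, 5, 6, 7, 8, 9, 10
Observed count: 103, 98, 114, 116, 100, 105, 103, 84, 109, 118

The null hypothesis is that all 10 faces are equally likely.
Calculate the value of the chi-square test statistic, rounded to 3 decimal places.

8.667

Expected count for each of the 10 categories: 1050/10 = 105.
cat         O        E   (O−E)²/E
1         103      105     0.0381
2          98      105     0.4667
3         114      105     0.7714
4         116      105     1.1524
5         100      105     0.2381
6         105      105     0.0000
7         103      105     0.0381
8          84      105     4.2000
9         109      105     0.1524
10        118      105     1.6095
Sum = 8.667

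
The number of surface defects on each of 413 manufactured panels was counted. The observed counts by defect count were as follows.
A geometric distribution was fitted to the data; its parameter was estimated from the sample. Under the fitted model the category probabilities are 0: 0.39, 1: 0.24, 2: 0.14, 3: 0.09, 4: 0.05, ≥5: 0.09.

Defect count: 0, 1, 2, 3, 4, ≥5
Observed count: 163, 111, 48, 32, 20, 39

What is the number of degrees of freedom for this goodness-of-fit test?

There are k = 6 categories and 1 parameter estimated from the data, so df = 6 − 1 − 1 = 4.

4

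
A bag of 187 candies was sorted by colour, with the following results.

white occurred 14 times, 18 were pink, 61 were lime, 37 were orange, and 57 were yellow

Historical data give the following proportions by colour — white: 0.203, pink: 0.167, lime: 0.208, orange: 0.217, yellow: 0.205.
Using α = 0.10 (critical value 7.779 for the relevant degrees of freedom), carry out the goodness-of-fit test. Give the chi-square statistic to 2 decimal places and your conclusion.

42.69; reject

Expected counts E_i = n·p_i: 187×0.203 = 37.961, 187×0.167 = 31.229, 187×0.208 = 38.896, 187×0.217 = 40.579, 187×0.205 = 38.335.
white: (14 − 37.961)²/37.961 = 574.129521/37.961 = 15.124
pink: (18 − 31.229)²/31.229 = 175.006441/31.229 = 5.604
lime: (61 − 38.896)²/38.896 = 488.586816/38.896 = 12.561
orange: (37 − 40.579)²/40.579 = 12.809241/40.579 = 0.316
yellow: (57 − 38.335)²/38.335 = 348.382225/38.335 = 9.088
Sum = 42.69
df = 4. Since 42.69 > 7.779, we reject H₀.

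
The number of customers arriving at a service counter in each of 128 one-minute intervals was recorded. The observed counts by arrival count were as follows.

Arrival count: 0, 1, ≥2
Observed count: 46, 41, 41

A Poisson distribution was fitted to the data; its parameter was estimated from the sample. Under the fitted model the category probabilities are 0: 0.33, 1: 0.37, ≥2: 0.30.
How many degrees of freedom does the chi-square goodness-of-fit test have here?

There are k = 3 categories and 1 parameter estimated from the data, so df = 3 − 1 − 1 = 1.

1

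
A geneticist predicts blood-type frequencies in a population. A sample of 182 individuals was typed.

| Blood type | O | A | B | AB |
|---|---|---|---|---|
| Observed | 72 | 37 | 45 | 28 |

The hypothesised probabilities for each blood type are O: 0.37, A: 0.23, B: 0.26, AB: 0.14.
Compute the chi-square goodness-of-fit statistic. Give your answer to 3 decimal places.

Expected counts E_i = n·p_i: 182×0.37 = 67.34, 182×0.23 = 41.86, 182×0.26 = 47.32, 182×0.14 = 25.48.
χ² = (72−67.34)²/67.34 + (37−41.86)²/41.86 + (45−47.32)²/47.32 + (28−25.48)²/25.48
   = 0.3225 + 0.5643 + 0.1137 + 0.2492
Sum = 1.250

1.250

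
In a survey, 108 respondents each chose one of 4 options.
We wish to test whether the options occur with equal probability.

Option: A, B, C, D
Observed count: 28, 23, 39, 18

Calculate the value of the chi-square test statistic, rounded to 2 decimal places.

Under H₀ each category has probability 1/4, so each expected count is 108/4 = 27.
A: (28 − 27)²/27 = 1/27 = 0.037
B: (23 − 27)²/27 = 16/27 = 0.593
C: (39 − 27)²/27 = 144/27 = 5.333
D: (18 − 27)²/27 = 81/27 = 3.000
Sum = 8.96

8.96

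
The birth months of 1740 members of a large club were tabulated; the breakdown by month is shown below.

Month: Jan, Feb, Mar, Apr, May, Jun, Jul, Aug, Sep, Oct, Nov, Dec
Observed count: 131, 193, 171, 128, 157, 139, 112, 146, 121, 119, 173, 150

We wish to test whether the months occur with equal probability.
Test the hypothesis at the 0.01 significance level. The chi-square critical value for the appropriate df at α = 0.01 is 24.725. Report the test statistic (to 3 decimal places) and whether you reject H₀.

Expected count for each of the 12 categories: 1740/12 = 145.
Jan: (131 − 145)²/145 = 196/145 = 1.3517
Feb: (193 − 145)²/145 = 2304/145 = 15.8897
Mar: (171 − 145)²/145 = 676/145 = 4.6621
Apr: (128 − 145)²/145 = 289/145 = 1.9931
May: (157 − 145)²/145 = 144/145 = 0.9931
Jun: (139 − 145)²/145 = 36/145 = 0.2483
Jul: (112 − 145)²/145 = 1089/145 = 7.5103
Aug: (146 − 145)²/145 = 1/145 = 0.0069
Sep: (121 − 145)²/145 = 576/145 = 3.9724
Oct: (119 − 145)²/145 = 676/145 = 4.6621
Nov: (173 − 145)²/145 = 784/145 = 5.4069
Dec: (150 − 145)²/145 = 25/145 = 0.1724
Sum = 46.869
df = 11. Since 46.869 > 24.725, we reject H₀.

46.869; reject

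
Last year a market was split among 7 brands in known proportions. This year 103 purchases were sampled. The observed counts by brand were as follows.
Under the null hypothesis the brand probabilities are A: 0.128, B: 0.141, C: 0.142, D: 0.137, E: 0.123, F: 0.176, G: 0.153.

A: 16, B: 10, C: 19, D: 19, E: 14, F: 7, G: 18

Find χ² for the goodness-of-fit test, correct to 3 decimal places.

12.302

Expected counts E_i = n·p_i: 103×0.128 = 13.184, 103×0.141 = 14.523, 103×0.142 = 14.626, 103×0.137 = 14.111, 103×0.123 = 12.669, 103×0.176 = 18.128, 103×0.153 = 15.759.
A: (16 − 13.184)²/13.184 = 7.929856/13.184 = 0.6015
B: (10 − 14.523)²/14.523 = 20.457529/14.523 = 1.4086
C: (19 − 14.626)²/14.626 = 19.131876/14.626 = 1.3081
D: (19 − 14.111)²/14.111 = 23.902321/14.111 = 1.6939
E: (14 − 12.669)²/12.669 = 1.771561/12.669 = 0.1398
F: (7 − 18.128)²/18.128 = 123.832384/18.128 = 6.8310
G: (18 − 15.759)²/15.759 = 5.022081/15.759 = 0.3187
Sum = 12.302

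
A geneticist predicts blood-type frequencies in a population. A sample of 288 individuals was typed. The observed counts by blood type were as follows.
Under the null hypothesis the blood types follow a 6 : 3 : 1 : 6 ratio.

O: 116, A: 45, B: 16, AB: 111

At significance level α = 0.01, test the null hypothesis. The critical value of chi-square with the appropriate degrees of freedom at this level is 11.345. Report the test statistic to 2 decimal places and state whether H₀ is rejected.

2.40; do not reject

Ratio total = 16. Expected counts: 288×6/16 = 108, 288×3/16 = 54, 288×1/16 = 18, 288×6/16 = 108.
χ² = (116−108)²/108 + (45−54)²/54 + (16−18)²/18 + (111−108)²/108
   = 0.593 + 1.500 + 0.222 + 0.083
Sum = 2.40
df = 3. Since 2.40 < 11.345, we do not reject H₀.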